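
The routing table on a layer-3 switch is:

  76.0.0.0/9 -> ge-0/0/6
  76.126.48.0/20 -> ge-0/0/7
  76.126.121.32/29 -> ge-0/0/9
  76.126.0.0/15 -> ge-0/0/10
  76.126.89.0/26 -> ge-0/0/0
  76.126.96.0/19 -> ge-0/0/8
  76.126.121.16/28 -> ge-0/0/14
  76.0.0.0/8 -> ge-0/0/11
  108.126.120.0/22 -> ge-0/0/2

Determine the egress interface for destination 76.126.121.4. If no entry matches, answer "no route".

ge-0/0/8

Routes whose prefix contains 76.126.121.4:
  76.0.0.0/8 (76.0.0.0 - 76.255.255.255) -> ge-0/0/11
  76.0.0.0/9 (76.0.0.0 - 76.127.255.255) -> ge-0/0/6
  76.126.0.0/15 (76.126.0.0 - 76.127.255.255) -> ge-0/0/10
  76.126.96.0/19 (76.126.96.0 - 76.126.127.255) -> ge-0/0/8
More-specific entries that do NOT match:
  76.126.121.32/29 (76.126.121.32 - 76.126.121.39) does not contain 76.126.121.4
  76.126.121.16/28 (76.126.121.16 - 76.126.121.31) does not contain 76.126.121.4
  76.126.89.0/26 (76.126.89.0 - 76.126.89.63) does not contain 76.126.121.4
  108.126.120.0/22 (108.126.120.0 - 108.126.123.255) does not contain 76.126.121.4
  76.126.48.0/20 (76.126.48.0 - 76.126.63.255) does not contain 76.126.121.4
Longest matching prefix is /19 -> interface ge-0/0/8.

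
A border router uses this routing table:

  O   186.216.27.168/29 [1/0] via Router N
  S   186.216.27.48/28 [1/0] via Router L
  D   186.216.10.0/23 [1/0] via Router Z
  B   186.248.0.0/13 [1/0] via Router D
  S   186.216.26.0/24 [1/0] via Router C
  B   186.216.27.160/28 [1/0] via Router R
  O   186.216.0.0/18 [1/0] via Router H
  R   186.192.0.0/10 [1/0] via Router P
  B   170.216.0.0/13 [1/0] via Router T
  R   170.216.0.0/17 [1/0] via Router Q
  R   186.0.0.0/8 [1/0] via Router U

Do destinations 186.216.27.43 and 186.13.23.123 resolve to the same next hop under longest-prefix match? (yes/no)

no

186.216.27.43: longest match 186.216.0.0/18 -> Router H
186.13.23.123: longest match 186.0.0.0/8 -> Router U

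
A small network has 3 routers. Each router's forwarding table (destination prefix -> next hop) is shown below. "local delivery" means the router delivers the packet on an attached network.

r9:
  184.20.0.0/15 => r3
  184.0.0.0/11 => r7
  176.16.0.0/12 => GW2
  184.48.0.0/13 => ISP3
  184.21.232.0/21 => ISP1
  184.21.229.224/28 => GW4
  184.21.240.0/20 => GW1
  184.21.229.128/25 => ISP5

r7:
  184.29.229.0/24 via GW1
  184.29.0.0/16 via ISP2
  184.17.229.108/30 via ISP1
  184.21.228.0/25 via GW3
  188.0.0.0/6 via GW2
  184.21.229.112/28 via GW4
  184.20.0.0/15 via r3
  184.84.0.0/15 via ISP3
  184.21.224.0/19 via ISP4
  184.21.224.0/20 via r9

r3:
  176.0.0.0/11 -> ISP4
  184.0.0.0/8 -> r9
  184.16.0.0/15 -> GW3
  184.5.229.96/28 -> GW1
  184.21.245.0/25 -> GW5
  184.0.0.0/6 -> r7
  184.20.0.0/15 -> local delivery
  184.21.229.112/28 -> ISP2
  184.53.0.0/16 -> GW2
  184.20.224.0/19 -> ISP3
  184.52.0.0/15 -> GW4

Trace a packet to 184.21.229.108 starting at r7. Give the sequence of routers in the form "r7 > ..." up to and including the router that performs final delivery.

r7 > r9 > r3

At r7: longest match for 184.21.229.108 is 184.21.224.0/20 -> r9
At r9: longest match for 184.21.229.108 is 184.20.0.0/15 -> r3
At r3: longest match for 184.21.229.108 is 184.20.0.0/15 -> local delivery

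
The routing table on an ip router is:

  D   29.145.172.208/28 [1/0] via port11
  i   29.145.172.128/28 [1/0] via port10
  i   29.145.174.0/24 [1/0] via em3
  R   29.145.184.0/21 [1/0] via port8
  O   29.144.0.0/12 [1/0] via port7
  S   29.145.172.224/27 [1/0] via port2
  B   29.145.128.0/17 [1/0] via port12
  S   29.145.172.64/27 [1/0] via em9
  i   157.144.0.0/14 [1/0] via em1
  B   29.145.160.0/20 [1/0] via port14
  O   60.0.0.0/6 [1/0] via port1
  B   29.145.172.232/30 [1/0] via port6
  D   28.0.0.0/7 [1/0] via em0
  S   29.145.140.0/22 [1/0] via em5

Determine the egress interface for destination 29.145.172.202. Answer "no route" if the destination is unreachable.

port14

Routes whose prefix contains 29.145.172.202:
  28.0.0.0/7 (28.0.0.0 - 29.255.255.255) -> em0
  29.144.0.0/12 (29.144.0.0 - 29.159.255.255) -> port7
  29.145.128.0/17 (29.145.128.0 - 29.145.255.255) -> port12
  29.145.160.0/20 (29.145.160.0 - 29.145.175.255) -> port14
More-specific entries that do NOT match:
  29.145.172.232/30 (29.145.172.232 - 29.145.172.235) does not contain 29.145.172.202
  29.145.172.208/28 (29.145.172.208 - 29.145.172.223) does not contain 29.145.172.202
  29.145.172.128/28 (29.145.172.128 - 29.145.172.143) does not contain 29.145.172.202
  29.145.172.224/27 (29.145.172.224 - 29.145.172.255) does not contain 29.145.172.202
  29.145.172.64/27 (29.145.172.64 - 29.145.172.95) does not contain 29.145.172.202
  29.145.174.0/24 (29.145.174.0 - 29.145.174.255) does not contain 29.145.172.202
  29.145.140.0/22 (29.145.140.0 - 29.145.143.255) does not contain 29.145.172.202
  29.145.184.0/21 (29.145.184.0 - 29.145.191.255) does not contain 29.145.172.202
Longest matching prefix is /20 -> interface port14.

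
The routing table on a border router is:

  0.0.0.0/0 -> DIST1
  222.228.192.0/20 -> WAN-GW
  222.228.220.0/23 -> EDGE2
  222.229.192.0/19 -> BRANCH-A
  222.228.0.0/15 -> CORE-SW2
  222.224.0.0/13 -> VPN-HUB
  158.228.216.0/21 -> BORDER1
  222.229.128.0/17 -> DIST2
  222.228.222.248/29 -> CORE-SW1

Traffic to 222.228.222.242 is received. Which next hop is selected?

Routes whose prefix contains 222.228.222.242:
  0.0.0.0/0 (default, matches everything) -> DIST1
  222.224.0.0/13 (222.224.0.0 - 222.231.255.255) -> VPN-HUB
  222.228.0.0/15 (222.228.0.0 - 222.229.255.255) -> CORE-SW2
More-specific entries that do NOT match:
  222.228.222.248/29 (222.228.222.248 - 222.228.222.255) does not contain 222.228.222.242
  222.228.220.0/23 (222.228.220.0 - 222.228.221.255) does not contain 222.228.222.242
  158.228.216.0/21 (158.228.216.0 - 158.228.223.255) does not contain 222.228.222.242
  222.228.192.0/20 (222.228.192.0 - 222.228.207.255) does not contain 222.228.222.242
  222.229.192.0/19 (222.229.192.0 - 222.229.223.255) does not contain 222.228.222.242
  222.229.128.0/17 (222.229.128.0 - 222.229.255.255) does not contain 222.228.222.242
Longest matching prefix is /15 -> next hop CORE-SW2.

CORE-SW2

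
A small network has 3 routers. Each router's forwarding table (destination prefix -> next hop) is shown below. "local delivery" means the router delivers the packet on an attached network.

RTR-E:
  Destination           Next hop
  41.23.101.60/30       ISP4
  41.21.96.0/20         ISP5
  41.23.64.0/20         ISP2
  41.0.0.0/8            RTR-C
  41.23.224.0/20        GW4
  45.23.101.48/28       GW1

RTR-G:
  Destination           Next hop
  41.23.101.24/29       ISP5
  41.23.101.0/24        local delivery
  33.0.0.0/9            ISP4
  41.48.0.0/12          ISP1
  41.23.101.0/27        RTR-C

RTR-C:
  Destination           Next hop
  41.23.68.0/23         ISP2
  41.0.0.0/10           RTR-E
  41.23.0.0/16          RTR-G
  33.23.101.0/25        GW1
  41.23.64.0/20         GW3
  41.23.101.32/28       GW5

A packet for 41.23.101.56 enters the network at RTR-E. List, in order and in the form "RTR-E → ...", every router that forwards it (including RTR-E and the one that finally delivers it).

At RTR-E: longest match for 41.23.101.56 is 41.0.0.0/8 -> RTR-C
At RTR-C: longest match for 41.23.101.56 is 41.23.0.0/16 -> RTR-G
At RTR-G: longest match for 41.23.101.56 is 41.23.101.0/24 -> local delivery

RTR-E → RTR-C → RTR-G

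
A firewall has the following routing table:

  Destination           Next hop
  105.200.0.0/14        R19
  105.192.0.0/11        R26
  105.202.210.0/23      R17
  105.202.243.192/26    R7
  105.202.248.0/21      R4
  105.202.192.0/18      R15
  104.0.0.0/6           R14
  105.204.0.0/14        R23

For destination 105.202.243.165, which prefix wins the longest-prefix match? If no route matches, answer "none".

105.202.192.0/18

Entries matching 105.202.243.165:
  104.0.0.0/6 (104.0.0.0 - 107.255.255.255)
  105.192.0.0/11 (105.192.0.0 - 105.223.255.255)
  105.200.0.0/14 (105.200.0.0 - 105.203.255.255)
  105.202.192.0/18 (105.202.192.0 - 105.202.255.255)
Most specific is 105.202.192.0/18.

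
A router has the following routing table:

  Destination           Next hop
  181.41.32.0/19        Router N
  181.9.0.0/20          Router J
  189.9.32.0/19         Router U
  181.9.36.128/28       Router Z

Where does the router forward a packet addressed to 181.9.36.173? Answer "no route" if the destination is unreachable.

no route

No entry's prefix contains 181.9.36.173; there is no default route.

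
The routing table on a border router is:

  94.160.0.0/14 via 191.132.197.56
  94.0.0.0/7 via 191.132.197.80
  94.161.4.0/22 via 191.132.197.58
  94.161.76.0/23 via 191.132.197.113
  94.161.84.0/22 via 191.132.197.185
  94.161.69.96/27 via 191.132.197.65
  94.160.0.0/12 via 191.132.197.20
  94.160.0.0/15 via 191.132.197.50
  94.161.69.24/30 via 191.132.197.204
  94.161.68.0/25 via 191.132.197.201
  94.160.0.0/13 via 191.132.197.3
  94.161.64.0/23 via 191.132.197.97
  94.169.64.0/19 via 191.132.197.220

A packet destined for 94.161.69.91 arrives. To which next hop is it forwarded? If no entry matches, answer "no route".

Routes whose prefix contains 94.161.69.91:
  94.0.0.0/7 (94.0.0.0 - 95.255.255.255) -> 191.132.197.80
  94.160.0.0/12 (94.160.0.0 - 94.175.255.255) -> 191.132.197.20
  94.160.0.0/13 (94.160.0.0 - 94.167.255.255) -> 191.132.197.3
  94.160.0.0/14 (94.160.0.0 - 94.163.255.255) -> 191.132.197.56
  94.160.0.0/15 (94.160.0.0 - 94.161.255.255) -> 191.132.197.50
More-specific entries that do NOT match:
  94.161.69.24/30 (94.161.69.24 - 94.161.69.27) does not contain 94.161.69.91
  94.161.69.96/27 (94.161.69.96 - 94.161.69.127) does not contain 94.161.69.91
  94.161.68.0/25 (94.161.68.0 - 94.161.68.127) does not contain 94.161.69.91
  94.161.76.0/23 (94.161.76.0 - 94.161.77.255) does not contain 94.161.69.91
  94.161.64.0/23 (94.161.64.0 - 94.161.65.255) does not contain 94.161.69.91
  94.161.4.0/22 (94.161.4.0 - 94.161.7.255) does not contain 94.161.69.91
  94.161.84.0/22 (94.161.84.0 - 94.161.87.255) does not contain 94.161.69.91
  94.169.64.0/19 (94.169.64.0 - 94.169.95.255) does not contain 94.161.69.91
Longest matching prefix is /15 -> next hop 191.132.197.50.

191.132.197.50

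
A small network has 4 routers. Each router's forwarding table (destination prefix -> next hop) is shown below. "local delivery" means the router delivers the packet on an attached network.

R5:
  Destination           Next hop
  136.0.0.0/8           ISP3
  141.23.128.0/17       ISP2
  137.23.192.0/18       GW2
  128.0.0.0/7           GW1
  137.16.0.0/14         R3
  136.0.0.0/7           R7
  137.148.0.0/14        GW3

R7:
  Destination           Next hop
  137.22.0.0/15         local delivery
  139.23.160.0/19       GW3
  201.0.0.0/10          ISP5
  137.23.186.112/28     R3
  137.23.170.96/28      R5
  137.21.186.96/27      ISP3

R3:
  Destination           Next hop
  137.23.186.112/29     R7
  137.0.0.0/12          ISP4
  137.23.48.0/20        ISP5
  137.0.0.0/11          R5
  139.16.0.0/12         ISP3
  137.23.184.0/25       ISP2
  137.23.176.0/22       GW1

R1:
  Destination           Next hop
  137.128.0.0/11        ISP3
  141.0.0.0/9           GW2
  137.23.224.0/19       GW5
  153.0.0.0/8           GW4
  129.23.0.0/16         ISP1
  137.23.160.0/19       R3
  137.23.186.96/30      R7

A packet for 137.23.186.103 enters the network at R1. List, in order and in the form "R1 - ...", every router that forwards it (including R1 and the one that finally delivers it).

At R1: longest match for 137.23.186.103 is 137.23.160.0/19 -> R3
At R3: longest match for 137.23.186.103 is 137.0.0.0/11 -> R5
At R5: longest match for 137.23.186.103 is 136.0.0.0/7 -> R7
At R7: longest match for 137.23.186.103 is 137.22.0.0/15 -> local delivery

R1 - R3 - R5 - R7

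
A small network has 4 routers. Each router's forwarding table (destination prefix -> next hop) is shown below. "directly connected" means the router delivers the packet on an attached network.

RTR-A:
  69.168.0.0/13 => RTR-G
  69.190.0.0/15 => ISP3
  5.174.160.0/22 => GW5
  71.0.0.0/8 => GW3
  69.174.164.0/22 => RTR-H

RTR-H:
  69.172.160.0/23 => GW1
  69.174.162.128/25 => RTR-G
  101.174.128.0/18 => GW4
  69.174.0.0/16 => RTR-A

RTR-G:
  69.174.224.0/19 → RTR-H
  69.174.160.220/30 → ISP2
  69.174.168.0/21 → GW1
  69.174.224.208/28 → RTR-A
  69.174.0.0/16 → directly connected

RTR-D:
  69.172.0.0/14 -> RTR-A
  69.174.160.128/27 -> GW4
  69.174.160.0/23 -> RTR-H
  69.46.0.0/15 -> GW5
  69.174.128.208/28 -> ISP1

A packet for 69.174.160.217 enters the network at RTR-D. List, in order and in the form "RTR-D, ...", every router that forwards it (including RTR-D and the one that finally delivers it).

At RTR-D: longest match for 69.174.160.217 is 69.174.160.0/23 -> RTR-H
At RTR-H: longest match for 69.174.160.217 is 69.174.0.0/16 -> RTR-A
At RTR-A: longest match for 69.174.160.217 is 69.168.0.0/13 -> RTR-G
At RTR-G: longest match for 69.174.160.217 is 69.174.0.0/16 -> directly connected

RTR-D, RTR-H, RTR-A, RTR-G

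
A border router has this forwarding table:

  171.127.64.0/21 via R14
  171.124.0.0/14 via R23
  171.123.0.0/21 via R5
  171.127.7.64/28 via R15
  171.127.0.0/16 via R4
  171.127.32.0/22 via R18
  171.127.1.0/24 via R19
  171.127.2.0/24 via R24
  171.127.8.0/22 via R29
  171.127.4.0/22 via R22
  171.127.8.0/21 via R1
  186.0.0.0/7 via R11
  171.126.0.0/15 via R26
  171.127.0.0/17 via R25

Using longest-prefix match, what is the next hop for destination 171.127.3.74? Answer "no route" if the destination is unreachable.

R25

Routes whose prefix contains 171.127.3.74:
  171.124.0.0/14 (171.124.0.0 - 171.127.255.255) -> R23
  171.126.0.0/15 (171.126.0.0 - 171.127.255.255) -> R26
  171.127.0.0/16 (171.127.0.0 - 171.127.255.255) -> R4
  171.127.0.0/17 (171.127.0.0 - 171.127.127.255) -> R25
More-specific entries that do NOT match:
  171.127.7.64/28 (171.127.7.64 - 171.127.7.79) does not contain 171.127.3.74
  171.127.1.0/24 (171.127.1.0 - 171.127.1.255) does not contain 171.127.3.74
  171.127.2.0/24 (171.127.2.0 - 171.127.2.255) does not contain 171.127.3.74
  171.127.32.0/22 (171.127.32.0 - 171.127.35.255) does not contain 171.127.3.74
  171.127.8.0/22 (171.127.8.0 - 171.127.11.255) does not contain 171.127.3.74
  171.127.4.0/22 (171.127.4.0 - 171.127.7.255) does not contain 171.127.3.74
  171.127.64.0/21 (171.127.64.0 - 171.127.71.255) does not contain 171.127.3.74
  171.123.0.0/21 (171.123.0.0 - 171.123.7.255) does not contain 171.127.3.74
  171.127.8.0/21 (171.127.8.0 - 171.127.15.255) does not contain 171.127.3.74
Longest matching prefix is /17 -> next hop R25.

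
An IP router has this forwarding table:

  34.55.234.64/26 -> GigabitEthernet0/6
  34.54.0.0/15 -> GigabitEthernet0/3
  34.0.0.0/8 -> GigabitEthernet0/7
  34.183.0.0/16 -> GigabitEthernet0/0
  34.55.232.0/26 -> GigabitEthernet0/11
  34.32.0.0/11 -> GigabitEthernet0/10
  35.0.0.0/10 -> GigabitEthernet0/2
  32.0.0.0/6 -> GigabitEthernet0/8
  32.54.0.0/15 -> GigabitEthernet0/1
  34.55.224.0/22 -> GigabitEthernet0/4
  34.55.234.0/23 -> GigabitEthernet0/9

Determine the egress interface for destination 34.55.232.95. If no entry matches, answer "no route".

GigabitEthernet0/3

Routes whose prefix contains 34.55.232.95:
  32.0.0.0/6 (32.0.0.0 - 35.255.255.255) -> GigabitEthernet0/8
  34.0.0.0/8 (34.0.0.0 - 34.255.255.255) -> GigabitEthernet0/7
  34.32.0.0/11 (34.32.0.0 - 34.63.255.255) -> GigabitEthernet0/10
  34.54.0.0/15 (34.54.0.0 - 34.55.255.255) -> GigabitEthernet0/3
More-specific entries that do NOT match:
  34.55.234.64/26 (34.55.234.64 - 34.55.234.127) does not contain 34.55.232.95
  34.55.232.0/26 (34.55.232.0 - 34.55.232.63) does not contain 34.55.232.95
  34.55.234.0/23 (34.55.234.0 - 34.55.235.255) does not contain 34.55.232.95
  34.55.224.0/22 (34.55.224.0 - 34.55.227.255) does not contain 34.55.232.95
  34.183.0.0/16 (34.183.0.0 - 34.183.255.255) does not contain 34.55.232.95
Longest matching prefix is /15 -> interface GigabitEthernet0/3.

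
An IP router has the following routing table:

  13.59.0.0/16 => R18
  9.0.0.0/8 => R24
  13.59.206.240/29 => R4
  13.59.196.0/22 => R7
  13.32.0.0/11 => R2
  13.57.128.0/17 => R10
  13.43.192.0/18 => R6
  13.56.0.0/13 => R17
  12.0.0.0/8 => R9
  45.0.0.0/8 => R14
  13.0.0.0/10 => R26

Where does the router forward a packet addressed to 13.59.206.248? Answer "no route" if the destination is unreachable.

R18

Routes whose prefix contains 13.59.206.248:
  13.0.0.0/10 (13.0.0.0 - 13.63.255.255) -> R26
  13.32.0.0/11 (13.32.0.0 - 13.63.255.255) -> R2
  13.56.0.0/13 (13.56.0.0 - 13.63.255.255) -> R17
  13.59.0.0/16 (13.59.0.0 - 13.59.255.255) -> R18
More-specific entries that do NOT match:
  13.59.206.240/29 (13.59.206.240 - 13.59.206.247) does not contain 13.59.206.248
  13.59.196.0/22 (13.59.196.0 - 13.59.199.255) does not contain 13.59.206.248
  13.43.192.0/18 (13.43.192.0 - 13.43.255.255) does not contain 13.59.206.248
  13.57.128.0/17 (13.57.128.0 - 13.57.255.255) does not contain 13.59.206.248
Longest matching prefix is /16 -> next hop R18.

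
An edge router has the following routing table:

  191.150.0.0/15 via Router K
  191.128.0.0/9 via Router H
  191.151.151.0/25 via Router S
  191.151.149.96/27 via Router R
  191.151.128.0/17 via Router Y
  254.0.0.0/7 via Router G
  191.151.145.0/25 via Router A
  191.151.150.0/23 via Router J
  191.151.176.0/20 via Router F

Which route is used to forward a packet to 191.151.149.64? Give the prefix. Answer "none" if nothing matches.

Entries matching 191.151.149.64:
  191.128.0.0/9 (191.128.0.0 - 191.255.255.255)
  191.150.0.0/15 (191.150.0.0 - 191.151.255.255)
  191.151.128.0/17 (191.151.128.0 - 191.151.255.255)
Most specific is 191.151.128.0/17.

191.151.128.0/17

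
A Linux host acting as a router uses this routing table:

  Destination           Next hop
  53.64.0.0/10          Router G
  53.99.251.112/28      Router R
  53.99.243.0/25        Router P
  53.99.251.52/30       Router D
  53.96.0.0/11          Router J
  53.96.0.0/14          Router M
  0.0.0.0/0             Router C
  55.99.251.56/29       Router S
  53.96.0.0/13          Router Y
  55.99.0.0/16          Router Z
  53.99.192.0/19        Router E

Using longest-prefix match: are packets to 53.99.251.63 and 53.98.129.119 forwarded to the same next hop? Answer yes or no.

53.99.251.63: longest match 53.96.0.0/14 -> Router M
53.98.129.119: longest match 53.96.0.0/14 -> Router M

yes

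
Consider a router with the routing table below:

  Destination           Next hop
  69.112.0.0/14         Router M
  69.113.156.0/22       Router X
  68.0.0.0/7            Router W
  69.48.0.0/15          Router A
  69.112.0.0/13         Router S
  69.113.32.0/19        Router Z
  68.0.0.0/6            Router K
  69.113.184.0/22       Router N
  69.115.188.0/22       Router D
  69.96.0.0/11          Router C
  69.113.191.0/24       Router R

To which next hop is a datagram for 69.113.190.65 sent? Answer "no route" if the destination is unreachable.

Routes whose prefix contains 69.113.190.65:
  68.0.0.0/6 (68.0.0.0 - 71.255.255.255) -> Router K
  68.0.0.0/7 (68.0.0.0 - 69.255.255.255) -> Router W
  69.96.0.0/11 (69.96.0.0 - 69.127.255.255) -> Router C
  69.112.0.0/13 (69.112.0.0 - 69.119.255.255) -> Router S
  69.112.0.0/14 (69.112.0.0 - 69.115.255.255) -> Router M
More-specific entries that do NOT match:
  69.113.191.0/24 (69.113.191.0 - 69.113.191.255) does not contain 69.113.190.65
  69.113.156.0/22 (69.113.156.0 - 69.113.159.255) does not contain 69.113.190.65
  69.113.184.0/22 (69.113.184.0 - 69.113.187.255) does not contain 69.113.190.65
  69.115.188.0/22 (69.115.188.0 - 69.115.191.255) does not contain 69.113.190.65
  69.113.32.0/19 (69.113.32.0 - 69.113.63.255) does not contain 69.113.190.65
  69.48.0.0/15 (69.48.0.0 - 69.49.255.255) does not contain 69.113.190.65
Longest matching prefix is /14 -> next hop Router M.

Router M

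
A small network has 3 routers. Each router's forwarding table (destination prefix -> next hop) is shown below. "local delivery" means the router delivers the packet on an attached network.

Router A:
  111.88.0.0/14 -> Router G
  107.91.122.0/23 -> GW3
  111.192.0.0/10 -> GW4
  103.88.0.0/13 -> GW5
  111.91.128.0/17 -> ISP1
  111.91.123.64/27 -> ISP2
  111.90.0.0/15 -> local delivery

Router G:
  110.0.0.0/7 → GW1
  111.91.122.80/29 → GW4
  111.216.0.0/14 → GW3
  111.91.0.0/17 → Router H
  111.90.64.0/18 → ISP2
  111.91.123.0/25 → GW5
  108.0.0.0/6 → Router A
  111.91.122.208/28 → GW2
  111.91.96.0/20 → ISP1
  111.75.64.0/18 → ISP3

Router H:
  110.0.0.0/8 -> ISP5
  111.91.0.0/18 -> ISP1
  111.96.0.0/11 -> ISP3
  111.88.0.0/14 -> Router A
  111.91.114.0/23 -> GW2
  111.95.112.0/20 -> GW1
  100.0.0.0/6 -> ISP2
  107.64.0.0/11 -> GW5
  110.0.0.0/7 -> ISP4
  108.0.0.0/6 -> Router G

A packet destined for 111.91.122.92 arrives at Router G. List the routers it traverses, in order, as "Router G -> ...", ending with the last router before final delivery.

Router G -> Router H -> Router A

At Router G: longest match for 111.91.122.92 is 111.91.0.0/17 -> Router H
At Router H: longest match for 111.91.122.92 is 111.88.0.0/14 -> Router A
At Router A: longest match for 111.91.122.92 is 111.90.0.0/15 -> local delivery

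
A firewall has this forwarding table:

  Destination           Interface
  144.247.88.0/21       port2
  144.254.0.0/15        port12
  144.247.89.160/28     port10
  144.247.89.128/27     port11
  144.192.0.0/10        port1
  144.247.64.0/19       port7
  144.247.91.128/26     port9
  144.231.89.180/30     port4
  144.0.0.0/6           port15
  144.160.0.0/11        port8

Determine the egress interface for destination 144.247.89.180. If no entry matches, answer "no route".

port2

Routes whose prefix contains 144.247.89.180:
  144.0.0.0/6 (144.0.0.0 - 147.255.255.255) -> port15
  144.192.0.0/10 (144.192.0.0 - 144.255.255.255) -> port1
  144.247.64.0/19 (144.247.64.0 - 144.247.95.255) -> port7
  144.247.88.0/21 (144.247.88.0 - 144.247.95.255) -> port2
More-specific entries that do NOT match:
  144.231.89.180/30 (144.231.89.180 - 144.231.89.183) does not contain 144.247.89.180
  144.247.89.160/28 (144.247.89.160 - 144.247.89.175) does not contain 144.247.89.180
  144.247.89.128/27 (144.247.89.128 - 144.247.89.159) does not contain 144.247.89.180
  144.247.91.128/26 (144.247.91.128 - 144.247.91.191) does not contain 144.247.89.180
Longest matching prefix is /21 -> interface port2.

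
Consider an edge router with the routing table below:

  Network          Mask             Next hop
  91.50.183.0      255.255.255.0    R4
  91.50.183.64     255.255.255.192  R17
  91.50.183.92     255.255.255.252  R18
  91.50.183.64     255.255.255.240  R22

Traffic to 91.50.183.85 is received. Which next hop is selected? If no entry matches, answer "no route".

R17

Routes whose prefix contains 91.50.183.85:
  91.50.183.0/24 (91.50.183.0 - 91.50.183.255) -> R4
  91.50.183.64/26 (91.50.183.64 - 91.50.183.127) -> R17
More-specific entries that do NOT match:
  91.50.183.92/30 (91.50.183.92 - 91.50.183.95) does not contain 91.50.183.85
  91.50.183.64/28 (91.50.183.64 - 91.50.183.79) does not contain 91.50.183.85
Longest matching prefix is /26 -> next hop R17.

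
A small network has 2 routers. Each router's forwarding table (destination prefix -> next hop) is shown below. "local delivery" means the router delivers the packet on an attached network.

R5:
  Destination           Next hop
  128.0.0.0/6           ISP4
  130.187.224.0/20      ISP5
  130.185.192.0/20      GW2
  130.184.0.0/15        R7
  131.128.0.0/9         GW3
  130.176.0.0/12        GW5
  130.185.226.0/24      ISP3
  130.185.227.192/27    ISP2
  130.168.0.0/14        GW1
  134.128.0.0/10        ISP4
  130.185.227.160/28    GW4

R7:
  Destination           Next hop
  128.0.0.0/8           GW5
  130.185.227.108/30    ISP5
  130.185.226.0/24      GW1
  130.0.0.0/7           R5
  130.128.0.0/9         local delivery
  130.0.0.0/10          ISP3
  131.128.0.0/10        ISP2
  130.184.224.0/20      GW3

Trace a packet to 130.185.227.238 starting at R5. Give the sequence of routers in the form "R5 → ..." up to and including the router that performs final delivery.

R5 → R7

At R5: longest match for 130.185.227.238 is 130.184.0.0/15 -> R7
At R7: longest match for 130.185.227.238 is 130.128.0.0/9 -> local delivery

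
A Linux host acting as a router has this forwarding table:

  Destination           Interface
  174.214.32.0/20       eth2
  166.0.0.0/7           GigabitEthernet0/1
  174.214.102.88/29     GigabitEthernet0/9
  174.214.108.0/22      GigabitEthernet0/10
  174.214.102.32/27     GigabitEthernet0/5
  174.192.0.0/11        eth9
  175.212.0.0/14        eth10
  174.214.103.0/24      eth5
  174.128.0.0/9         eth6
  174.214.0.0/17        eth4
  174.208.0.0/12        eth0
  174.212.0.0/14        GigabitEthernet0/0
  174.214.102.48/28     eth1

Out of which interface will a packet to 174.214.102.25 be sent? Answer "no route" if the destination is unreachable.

eth4

Routes whose prefix contains 174.214.102.25:
  174.128.0.0/9 (174.128.0.0 - 174.255.255.255) -> eth6
  174.192.0.0/11 (174.192.0.0 - 174.223.255.255) -> eth9
  174.208.0.0/12 (174.208.0.0 - 174.223.255.255) -> eth0
  174.212.0.0/14 (174.212.0.0 - 174.215.255.255) -> GigabitEthernet0/0
  174.214.0.0/17 (174.214.0.0 - 174.214.127.255) -> eth4
More-specific entries that do NOT match:
  174.214.102.88/29 (174.214.102.88 - 174.214.102.95) does not contain 174.214.102.25
  174.214.102.48/28 (174.214.102.48 - 174.214.102.63) does not contain 174.214.102.25
  174.214.102.32/27 (174.214.102.32 - 174.214.102.63) does not contain 174.214.102.25
  174.214.103.0/24 (174.214.103.0 - 174.214.103.255) does not contain 174.214.102.25
  174.214.108.0/22 (174.214.108.0 - 174.214.111.255) does not contain 174.214.102.25
  174.214.32.0/20 (174.214.32.0 - 174.214.47.255) does not contain 174.214.102.25
Longest matching prefix is /17 -> interface eth4.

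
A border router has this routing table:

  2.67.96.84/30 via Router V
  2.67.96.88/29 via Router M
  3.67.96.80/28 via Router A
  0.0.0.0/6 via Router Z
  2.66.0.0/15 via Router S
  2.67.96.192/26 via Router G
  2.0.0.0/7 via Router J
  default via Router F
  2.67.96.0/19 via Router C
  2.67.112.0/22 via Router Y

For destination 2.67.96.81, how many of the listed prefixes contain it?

5

Prefixes containing 2.67.96.81:
  0.0.0.0/0 (default, matches everything)
  0.0.0.0/6 (0.0.0.0 - 3.255.255.255)
  2.0.0.0/7 (2.0.0.0 - 3.255.255.255)
  2.66.0.0/15 (2.66.0.0 - 2.67.255.255)
  2.67.96.0/19 (2.67.96.0 - 2.67.127.255)
Total matching entries: 5.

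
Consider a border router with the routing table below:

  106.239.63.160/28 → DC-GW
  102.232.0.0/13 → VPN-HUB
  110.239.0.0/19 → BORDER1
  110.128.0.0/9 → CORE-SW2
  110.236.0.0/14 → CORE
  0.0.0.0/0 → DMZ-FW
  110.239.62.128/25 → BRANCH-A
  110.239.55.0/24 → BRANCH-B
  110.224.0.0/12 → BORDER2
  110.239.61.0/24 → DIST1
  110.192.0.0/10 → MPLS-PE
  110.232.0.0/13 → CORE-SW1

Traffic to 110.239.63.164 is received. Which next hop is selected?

CORE

Routes whose prefix contains 110.239.63.164:
  0.0.0.0/0 (default, matches everything) -> DMZ-FW
  110.128.0.0/9 (110.128.0.0 - 110.255.255.255) -> CORE-SW2
  110.192.0.0/10 (110.192.0.0 - 110.255.255.255) -> MPLS-PE
  110.224.0.0/12 (110.224.0.0 - 110.239.255.255) -> BORDER2
  110.232.0.0/13 (110.232.0.0 - 110.239.255.255) -> CORE-SW1
  110.236.0.0/14 (110.236.0.0 - 110.239.255.255) -> CORE
More-specific entries that do NOT match:
  106.239.63.160/28 (106.239.63.160 - 106.239.63.175) does not contain 110.239.63.164
  110.239.62.128/25 (110.239.62.128 - 110.239.62.255) does not contain 110.239.63.164
  110.239.55.0/24 (110.239.55.0 - 110.239.55.255) does not contain 110.239.63.164
  110.239.61.0/24 (110.239.61.0 - 110.239.61.255) does not contain 110.239.63.164
  110.239.0.0/19 (110.239.0.0 - 110.239.31.255) does not contain 110.239.63.164
Longest matching prefix is /14 -> next hop CORE.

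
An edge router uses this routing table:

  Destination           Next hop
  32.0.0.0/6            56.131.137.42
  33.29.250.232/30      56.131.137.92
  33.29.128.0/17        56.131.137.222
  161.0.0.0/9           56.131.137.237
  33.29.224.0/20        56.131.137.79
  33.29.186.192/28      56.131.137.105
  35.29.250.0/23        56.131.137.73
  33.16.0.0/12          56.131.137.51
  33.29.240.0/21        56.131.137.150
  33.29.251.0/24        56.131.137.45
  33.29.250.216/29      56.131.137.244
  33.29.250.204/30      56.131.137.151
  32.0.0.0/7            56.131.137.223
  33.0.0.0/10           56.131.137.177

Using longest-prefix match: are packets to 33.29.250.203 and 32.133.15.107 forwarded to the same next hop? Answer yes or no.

no

33.29.250.203: longest match 33.29.128.0/17 -> 56.131.137.222
32.133.15.107: longest match 32.0.0.0/7 -> 56.131.137.223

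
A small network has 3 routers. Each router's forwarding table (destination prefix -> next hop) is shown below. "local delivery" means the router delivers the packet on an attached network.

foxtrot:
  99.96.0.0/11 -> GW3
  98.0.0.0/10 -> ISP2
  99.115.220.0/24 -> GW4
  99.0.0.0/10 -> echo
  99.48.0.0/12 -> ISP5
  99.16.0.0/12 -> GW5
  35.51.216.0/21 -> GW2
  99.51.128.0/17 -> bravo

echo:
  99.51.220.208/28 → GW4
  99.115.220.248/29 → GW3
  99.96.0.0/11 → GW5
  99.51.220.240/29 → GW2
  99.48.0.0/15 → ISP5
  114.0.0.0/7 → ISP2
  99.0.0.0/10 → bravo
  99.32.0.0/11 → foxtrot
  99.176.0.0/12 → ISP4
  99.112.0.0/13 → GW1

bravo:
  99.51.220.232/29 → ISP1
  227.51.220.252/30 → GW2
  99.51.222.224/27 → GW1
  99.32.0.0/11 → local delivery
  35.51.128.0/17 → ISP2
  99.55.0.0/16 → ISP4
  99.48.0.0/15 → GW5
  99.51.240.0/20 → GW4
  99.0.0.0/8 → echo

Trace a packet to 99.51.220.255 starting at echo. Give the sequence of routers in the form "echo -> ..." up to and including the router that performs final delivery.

At echo: longest match for 99.51.220.255 is 99.32.0.0/11 -> foxtrot
At foxtrot: longest match for 99.51.220.255 is 99.51.128.0/17 -> bravo
At bravo: longest match for 99.51.220.255 is 99.32.0.0/11 -> local delivery

echo -> foxtrot -> bravo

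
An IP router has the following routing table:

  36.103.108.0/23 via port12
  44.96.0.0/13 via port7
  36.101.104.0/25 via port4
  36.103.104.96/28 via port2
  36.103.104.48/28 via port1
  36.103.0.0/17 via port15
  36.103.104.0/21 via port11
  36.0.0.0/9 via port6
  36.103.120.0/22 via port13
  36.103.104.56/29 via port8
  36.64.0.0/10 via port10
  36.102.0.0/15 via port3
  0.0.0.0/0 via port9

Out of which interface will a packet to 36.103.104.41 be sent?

Routes whose prefix contains 36.103.104.41:
  0.0.0.0/0 (default, matches everything) -> port9
  36.0.0.0/9 (36.0.0.0 - 36.127.255.255) -> port6
  36.64.0.0/10 (36.64.0.0 - 36.127.255.255) -> port10
  36.102.0.0/15 (36.102.0.0 - 36.103.255.255) -> port3
  36.103.0.0/17 (36.103.0.0 - 36.103.127.255) -> port15
  36.103.104.0/21 (36.103.104.0 - 36.103.111.255) -> port11
More-specific entries that do NOT match:
  36.103.104.56/29 (36.103.104.56 - 36.103.104.63) does not contain 36.103.104.41
  36.103.104.96/28 (36.103.104.96 - 36.103.104.111) does not contain 36.103.104.41
  36.103.104.48/28 (36.103.104.48 - 36.103.104.63) does not contain 36.103.104.41
  36.101.104.0/25 (36.101.104.0 - 36.101.104.127) does not contain 36.103.104.41
  36.103.108.0/23 (36.103.108.0 - 36.103.109.255) does not contain 36.103.104.41
  36.103.120.0/22 (36.103.120.0 - 36.103.123.255) does not contain 36.103.104.41
Longest matching prefix is /21 -> interface port11.

port11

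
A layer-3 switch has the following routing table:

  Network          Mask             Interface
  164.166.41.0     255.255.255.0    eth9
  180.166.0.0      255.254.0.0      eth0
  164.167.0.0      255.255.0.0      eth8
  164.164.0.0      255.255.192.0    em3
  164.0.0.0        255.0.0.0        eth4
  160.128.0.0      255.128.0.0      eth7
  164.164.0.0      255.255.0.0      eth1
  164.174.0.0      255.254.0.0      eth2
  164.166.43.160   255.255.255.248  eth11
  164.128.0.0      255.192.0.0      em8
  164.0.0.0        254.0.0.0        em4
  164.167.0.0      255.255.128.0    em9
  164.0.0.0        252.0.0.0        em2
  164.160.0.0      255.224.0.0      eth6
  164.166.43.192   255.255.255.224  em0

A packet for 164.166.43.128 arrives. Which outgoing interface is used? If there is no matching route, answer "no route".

Routes whose prefix contains 164.166.43.128:
  164.0.0.0/6 (164.0.0.0 - 167.255.255.255) -> em2
  164.0.0.0/7 (164.0.0.0 - 165.255.255.255) -> em4
  164.0.0.0/8 (164.0.0.0 - 164.255.255.255) -> eth4
  164.128.0.0/10 (164.128.0.0 - 164.191.255.255) -> em8
  164.160.0.0/11 (164.160.0.0 - 164.191.255.255) -> eth6
More-specific entries that do NOT match:
  164.166.43.160/29 (164.166.43.160 - 164.166.43.167) does not contain 164.166.43.128
  164.166.43.192/27 (164.166.43.192 - 164.166.43.223) does not contain 164.166.43.128
  164.166.41.0/24 (164.166.41.0 - 164.166.41.255) does not contain 164.166.43.128
  164.164.0.0/18 (164.164.0.0 - 164.164.63.255) does not contain 164.166.43.128
  164.167.0.0/17 (164.167.0.0 - 164.167.127.255) does not contain 164.166.43.128
  164.167.0.0/16 (164.167.0.0 - 164.167.255.255) does not contain 164.166.43.128
  164.164.0.0/16 (164.164.0.0 - 164.164.255.255) does not contain 164.166.43.128
  180.166.0.0/15 (180.166.0.0 - 180.167.255.255) does not contain 164.166.43.128
  164.174.0.0/15 (164.174.0.0 - 164.175.255.255) does not contain 164.166.43.128
Longest matching prefix is /11 -> interface eth6.

eth6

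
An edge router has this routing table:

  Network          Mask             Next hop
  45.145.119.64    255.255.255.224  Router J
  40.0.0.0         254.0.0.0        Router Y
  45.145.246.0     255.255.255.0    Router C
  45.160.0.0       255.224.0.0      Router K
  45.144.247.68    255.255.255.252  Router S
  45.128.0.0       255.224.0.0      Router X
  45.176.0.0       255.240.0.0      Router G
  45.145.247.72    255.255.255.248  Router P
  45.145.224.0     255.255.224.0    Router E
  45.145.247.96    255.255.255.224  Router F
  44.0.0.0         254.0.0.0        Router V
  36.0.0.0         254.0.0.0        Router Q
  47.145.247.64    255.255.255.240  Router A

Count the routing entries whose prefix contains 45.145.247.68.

3

Prefixes containing 45.145.247.68:
  44.0.0.0/7 (44.0.0.0 - 45.255.255.255)
  45.128.0.0/11 (45.128.0.0 - 45.159.255.255)
  45.145.224.0/19 (45.145.224.0 - 45.145.255.255)
Total matching entries: 3.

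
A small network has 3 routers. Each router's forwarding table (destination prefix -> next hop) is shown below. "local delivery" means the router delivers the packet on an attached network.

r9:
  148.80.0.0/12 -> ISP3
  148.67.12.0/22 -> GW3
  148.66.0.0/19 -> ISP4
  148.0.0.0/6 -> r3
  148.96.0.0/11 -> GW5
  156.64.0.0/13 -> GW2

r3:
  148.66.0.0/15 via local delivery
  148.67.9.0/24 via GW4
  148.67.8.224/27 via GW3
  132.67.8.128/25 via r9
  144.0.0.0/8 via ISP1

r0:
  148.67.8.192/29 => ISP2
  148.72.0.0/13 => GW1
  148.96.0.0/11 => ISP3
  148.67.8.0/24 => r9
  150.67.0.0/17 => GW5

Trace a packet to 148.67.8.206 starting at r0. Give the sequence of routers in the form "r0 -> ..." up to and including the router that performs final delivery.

At r0: longest match for 148.67.8.206 is 148.67.8.0/24 -> r9
At r9: longest match for 148.67.8.206 is 148.0.0.0/6 -> r3
At r3: longest match for 148.67.8.206 is 148.66.0.0/15 -> local delivery

r0 -> r9 -> r3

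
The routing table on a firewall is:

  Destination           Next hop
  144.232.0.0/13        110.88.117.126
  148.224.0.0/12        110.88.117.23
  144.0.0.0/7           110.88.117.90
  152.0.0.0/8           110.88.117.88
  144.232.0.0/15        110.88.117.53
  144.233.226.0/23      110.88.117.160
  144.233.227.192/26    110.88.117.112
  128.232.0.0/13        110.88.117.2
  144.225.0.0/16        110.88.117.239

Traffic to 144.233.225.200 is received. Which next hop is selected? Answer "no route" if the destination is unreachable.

110.88.117.53

Routes whose prefix contains 144.233.225.200:
  144.0.0.0/7 (144.0.0.0 - 145.255.255.255) -> 110.88.117.90
  144.232.0.0/13 (144.232.0.0 - 144.239.255.255) -> 110.88.117.126
  144.232.0.0/15 (144.232.0.0 - 144.233.255.255) -> 110.88.117.53
More-specific entries that do NOT match:
  144.233.227.192/26 (144.233.227.192 - 144.233.227.255) does not contain 144.233.225.200
  144.233.226.0/23 (144.233.226.0 - 144.233.227.255) does not contain 144.233.225.200
  144.225.0.0/16 (144.225.0.0 - 144.225.255.255) does not contain 144.233.225.200
Longest matching prefix is /15 -> next hop 110.88.117.53.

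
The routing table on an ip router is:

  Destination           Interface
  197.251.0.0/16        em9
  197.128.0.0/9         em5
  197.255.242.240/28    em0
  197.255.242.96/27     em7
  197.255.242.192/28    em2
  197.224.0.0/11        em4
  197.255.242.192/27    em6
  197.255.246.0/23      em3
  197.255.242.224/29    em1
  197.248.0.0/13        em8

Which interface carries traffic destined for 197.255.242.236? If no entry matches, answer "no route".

em8

Routes whose prefix contains 197.255.242.236:
  197.128.0.0/9 (197.128.0.0 - 197.255.255.255) -> em5
  197.224.0.0/11 (197.224.0.0 - 197.255.255.255) -> em4
  197.248.0.0/13 (197.248.0.0 - 197.255.255.255) -> em8
More-specific entries that do NOT match:
  197.255.242.224/29 (197.255.242.224 - 197.255.242.231) does not contain 197.255.242.236
  197.255.242.240/28 (197.255.242.240 - 197.255.242.255) does not contain 197.255.242.236
  197.255.242.192/28 (197.255.242.192 - 197.255.242.207) does not contain 197.255.242.236
  197.255.242.96/27 (197.255.242.96 - 197.255.242.127) does not contain 197.255.242.236
  197.255.242.192/27 (197.255.242.192 - 197.255.242.223) does not contain 197.255.242.236
  197.255.246.0/23 (197.255.246.0 - 197.255.247.255) does not contain 197.255.242.236
  197.251.0.0/16 (197.251.0.0 - 197.251.255.255) does not contain 197.255.242.236
Longest matching prefix is /13 -> interface em8.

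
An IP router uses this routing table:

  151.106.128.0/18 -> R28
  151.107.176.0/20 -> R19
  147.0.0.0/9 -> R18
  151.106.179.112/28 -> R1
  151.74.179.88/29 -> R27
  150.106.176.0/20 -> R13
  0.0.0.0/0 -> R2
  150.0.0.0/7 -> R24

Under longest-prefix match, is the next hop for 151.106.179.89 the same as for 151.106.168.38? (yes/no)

151.106.179.89: longest match 151.106.128.0/18 -> R28
151.106.168.38: longest match 151.106.128.0/18 -> R28

yes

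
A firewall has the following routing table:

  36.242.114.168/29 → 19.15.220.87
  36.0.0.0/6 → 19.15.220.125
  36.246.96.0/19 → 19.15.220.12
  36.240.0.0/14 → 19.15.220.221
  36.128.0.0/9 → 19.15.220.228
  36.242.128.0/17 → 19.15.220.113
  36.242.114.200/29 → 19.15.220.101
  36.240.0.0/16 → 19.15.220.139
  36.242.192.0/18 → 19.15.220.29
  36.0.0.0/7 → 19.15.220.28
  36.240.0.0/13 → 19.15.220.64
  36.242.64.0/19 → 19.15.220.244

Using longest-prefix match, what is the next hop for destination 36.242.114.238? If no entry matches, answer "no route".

Routes whose prefix contains 36.242.114.238:
  36.0.0.0/6 (36.0.0.0 - 39.255.255.255) -> 19.15.220.125
  36.0.0.0/7 (36.0.0.0 - 37.255.255.255) -> 19.15.220.28
  36.128.0.0/9 (36.128.0.0 - 36.255.255.255) -> 19.15.220.228
  36.240.0.0/13 (36.240.0.0 - 36.247.255.255) -> 19.15.220.64
  36.240.0.0/14 (36.240.0.0 - 36.243.255.255) -> 19.15.220.221
More-specific entries that do NOT match:
  36.242.114.168/29 (36.242.114.168 - 36.242.114.175) does not contain 36.242.114.238
  36.242.114.200/29 (36.242.114.200 - 36.242.114.207) does not contain 36.242.114.238
  36.246.96.0/19 (36.246.96.0 - 36.246.127.255) does not contain 36.242.114.238
  36.242.64.0/19 (36.242.64.0 - 36.242.95.255) does not contain 36.242.114.238
  36.242.192.0/18 (36.242.192.0 - 36.242.255.255) does not contain 36.242.114.238
  36.242.128.0/17 (36.242.128.0 - 36.242.255.255) does not contain 36.242.114.238
  36.240.0.0/16 (36.240.0.0 - 36.240.255.255) does not contain 36.242.114.238
Longest matching prefix is /14 -> next hop 19.15.220.221.

19.15.220.221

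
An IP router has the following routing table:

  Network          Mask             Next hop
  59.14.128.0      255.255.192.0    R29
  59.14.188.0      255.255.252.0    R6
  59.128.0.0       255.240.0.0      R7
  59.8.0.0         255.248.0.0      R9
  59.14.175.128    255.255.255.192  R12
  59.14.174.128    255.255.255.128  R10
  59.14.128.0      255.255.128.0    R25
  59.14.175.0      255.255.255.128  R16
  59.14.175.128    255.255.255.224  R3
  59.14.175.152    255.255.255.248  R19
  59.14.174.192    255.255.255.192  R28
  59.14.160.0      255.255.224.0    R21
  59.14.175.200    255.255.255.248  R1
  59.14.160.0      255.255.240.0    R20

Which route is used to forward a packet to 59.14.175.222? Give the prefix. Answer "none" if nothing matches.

59.14.160.0/20

Entries matching 59.14.175.222:
  59.8.0.0/13 (59.8.0.0 - 59.15.255.255)
  59.14.128.0/17 (59.14.128.0 - 59.14.255.255)
  59.14.128.0/18 (59.14.128.0 - 59.14.191.255)
  59.14.160.0/19 (59.14.160.0 - 59.14.191.255)
  59.14.160.0/20 (59.14.160.0 - 59.14.175.255)
Most specific is 59.14.160.0/20.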